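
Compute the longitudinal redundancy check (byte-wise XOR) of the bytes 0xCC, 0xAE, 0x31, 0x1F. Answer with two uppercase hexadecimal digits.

4C

XOR the bytes together:
  start with 0xCC
  0xCC ⊕ 0xAE = 0x62
  0x62 ⊕ 0x31 = 0x53
  0x53 ⊕ 0x1F = 0x4C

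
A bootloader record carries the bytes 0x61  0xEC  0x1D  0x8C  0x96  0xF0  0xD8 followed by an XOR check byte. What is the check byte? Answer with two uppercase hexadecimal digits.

A2

XOR the bytes together:
  start with 0x61
  0x61 ⊕ 0xEC = 0x8D
  0x8D ⊕ 0x1D = 0x90
  0x90 ⊕ 0x8C = 0x1C
  0x1C ⊕ 0x96 = 0x8A
  0x8A ⊕ 0xF0 = 0x7A
  0x7A ⊕ 0xD8 = 0xA2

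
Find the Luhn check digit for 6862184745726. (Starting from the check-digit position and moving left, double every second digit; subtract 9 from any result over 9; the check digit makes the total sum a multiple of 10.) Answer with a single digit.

Partial digits right→left: 6 2 7 5 4 7 4 8 1 2 6 8 6
Double every second digit counting from the check-digit position (so the 1st, 3rd, 5th, ... of the partial from the right).
  doubled (with −9 where >9): 3 5 8 8 2 3 3 → sum 32
  kept as-is: 2 5 7 8 2 8 → sum 32
Total = 32 + 32 = 64.
Check digit = (10 − (64 mod 10)) mod 10 = 6.

6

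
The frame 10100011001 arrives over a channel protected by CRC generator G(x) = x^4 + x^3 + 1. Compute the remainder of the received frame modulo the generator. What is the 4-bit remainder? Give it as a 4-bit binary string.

0100

Modulo-2 division of 10100011001 by 11001:
  pos 0: 10100 XOR 11001 = 01101
  pos 1: 11010 XOR 11001 = 00011
  pos 4: 11110 XOR 11001 = 00111
  pos 6: 11101 XOR 11001 = 00100
Remainder = 0100 (nonzero — an error is detected).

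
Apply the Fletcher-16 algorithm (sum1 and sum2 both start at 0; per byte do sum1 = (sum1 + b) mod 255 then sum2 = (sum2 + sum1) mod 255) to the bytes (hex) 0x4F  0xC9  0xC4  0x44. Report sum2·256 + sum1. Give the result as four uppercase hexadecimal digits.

6822

Running sums (mod 255):
  after byte 0 (0x4F): sum1=79, sum2=79
  after byte 1 (0xC9): sum1=25, sum2=104
  after byte 2 (0xC4): sum1=221, sum2=70
  after byte 3 (0x44): sum1=34, sum2=104
Checksum = sum2·256 + sum1 = 104·256 + 34 = 26658 = 0x6822.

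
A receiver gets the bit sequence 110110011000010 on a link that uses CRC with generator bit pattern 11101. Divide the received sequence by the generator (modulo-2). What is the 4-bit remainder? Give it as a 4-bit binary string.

Modulo-2 division of 110110011000010 by 11101:
  pos 0: 11011 XOR 11101 = 00110
  pos 2: 11000 XOR 11101 = 00101
  pos 4: 10111 XOR 11101 = 01010
  pos 5: 10100 XOR 11101 = 01001
  pos 6: 10010 XOR 11101 = 01111
  pos 7: 11110 XOR 11101 = 00011
  pos 10: 11010 XOR 11101 = 00111
Remainder = 0111 (nonzero — an error is detected).

0111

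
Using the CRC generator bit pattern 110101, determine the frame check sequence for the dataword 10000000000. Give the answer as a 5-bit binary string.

00001

Append 5 zeros: 1000000000000000. Divide by 110101 (XOR where the leading bit is 1):
  pos 0: 100000 XOR 110101 = 010101
  pos 1: 101010 XOR 110101 = 011111
  pos 2: 111110 XOR 110101 = 001011
  pos 4: 101100 XOR 110101 = 011001
  pos 5: 110010 XOR 110101 = 000111
  pos 8: 111000 XOR 110101 = 001101
  pos 10: 110100 XOR 110101 = 000001
Remainder (last 5 bits) = 00001. This is the CRC / FCS.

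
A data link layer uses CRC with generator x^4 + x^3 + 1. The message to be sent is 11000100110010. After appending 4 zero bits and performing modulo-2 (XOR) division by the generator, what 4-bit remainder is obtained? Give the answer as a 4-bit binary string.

0101

Append 4 zeros: 110001001100100000. Divide by 11001 (XOR where the leading bit is 1):
  pos 0: 11000 XOR 11001 = 00001
  pos 4: 11001 XOR 11001 = 00000
  pos 9: 10010 XOR 11001 = 01011
  pos 10: 10110 XOR 11001 = 01111
  pos 11: 11110 XOR 11001 = 00111
  pos 13: 11100 XOR 11001 = 00101
Remainder (last 4 bits) = 0101. This is the CRC / FCS.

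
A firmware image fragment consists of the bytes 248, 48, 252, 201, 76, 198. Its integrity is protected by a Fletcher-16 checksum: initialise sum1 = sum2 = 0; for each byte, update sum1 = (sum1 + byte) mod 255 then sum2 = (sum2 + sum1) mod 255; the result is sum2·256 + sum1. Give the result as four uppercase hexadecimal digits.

7703

Running sums (mod 255):
  after byte 0 (248): sum1=248, sum2=248
  after byte 1 (48): sum1=41, sum2=34
  after byte 2 (252): sum1=38, sum2=72
  after byte 3 (201): sum1=239, sum2=56
  after byte 4 (76): sum1=60, sum2=116
  after byte 5 (198): sum1=3, sum2=119
Checksum = sum2·256 + sum1 = 119·256 + 3 = 30467 = 0x7703.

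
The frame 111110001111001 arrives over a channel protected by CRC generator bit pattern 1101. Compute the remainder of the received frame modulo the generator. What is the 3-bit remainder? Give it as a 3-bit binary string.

Modulo-2 division of 111110001111001 by 1101:
  pos 0: 1111 XOR 1101 = 0010
  pos 2: 1010 XOR 1101 = 0111
  pos 3: 1110 XOR 1101 = 0011
  pos 5: 1101 XOR 1101 = 0000
  pos 9: 1110 XOR 1101 = 0011
  pos 11: 1101 XOR 1101 = 0000
Remainder = 000 (zero — the frame passes the CRC check).

000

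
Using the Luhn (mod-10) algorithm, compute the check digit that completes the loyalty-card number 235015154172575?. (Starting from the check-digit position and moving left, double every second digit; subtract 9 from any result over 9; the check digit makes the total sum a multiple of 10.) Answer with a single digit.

Partial digits right→left: 5 7 5 2 7 1 4 5 1 5 1 0 5 3 2
Double every second digit counting from the check-digit position (so the 1st, 3rd, 5th, ... of the partial from the right).
  doubled (with −9 where >9): 1 1 5 8 2 2 1 4 → sum 24
  kept as-is: 7 2 1 5 5 0 3 → sum 23
Total = 24 + 23 = 47.
Check digit = (10 − (47 mod 10)) mod 10 = 3.

3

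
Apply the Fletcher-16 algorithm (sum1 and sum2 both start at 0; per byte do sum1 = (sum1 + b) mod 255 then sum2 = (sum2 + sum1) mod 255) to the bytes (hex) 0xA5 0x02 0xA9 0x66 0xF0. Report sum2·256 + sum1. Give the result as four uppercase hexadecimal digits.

Running sums (mod 255):
  after byte 0 (0xA5): sum1=165, sum2=165
  after byte 1 (0x02): sum1=167, sum2=77
  after byte 2 (0xA9): sum1=81, sum2=158
  after byte 3 (0x66): sum1=183, sum2=86
  after byte 4 (0xF0): sum1=168, sum2=254
Checksum = sum2·256 + sum1 = 254·256 + 168 = 65192 = 0xFEA8.

FEA8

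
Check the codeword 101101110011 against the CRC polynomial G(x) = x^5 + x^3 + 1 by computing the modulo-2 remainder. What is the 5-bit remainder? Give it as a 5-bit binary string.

00000

Modulo-2 division of 101101110011 by 101001:
  pos 0: 101101 XOR 101001 = 000100
  pos 3: 100110 XOR 101001 = 001111
  pos 5: 111101 XOR 101001 = 010100
  pos 6: 101001 XOR 101001 = 000000
Remainder = 00000 (zero — the frame passes the CRC check).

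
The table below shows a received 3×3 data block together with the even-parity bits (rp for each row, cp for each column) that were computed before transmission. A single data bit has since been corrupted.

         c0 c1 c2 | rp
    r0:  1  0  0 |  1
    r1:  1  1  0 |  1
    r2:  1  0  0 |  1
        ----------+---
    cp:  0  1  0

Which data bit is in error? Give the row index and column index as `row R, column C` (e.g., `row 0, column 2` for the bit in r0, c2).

Recompute each row's even parity and compare to rp:
  r0: data parity 1, sent rp 1 → ok
  r1: data parity 0, sent rp 1 → mismatch
  r2: data parity 1, sent rp 1 → ok
Recompute each column's even parity and compare to cp:
  c0: data parity 1, sent cp 0 → mismatch
  c1: data parity 1, sent cp 1 → ok
  c2: data parity 0, sent cp 0 → ok
Exactly one row (r1) and one column (c0) fail → the flipped bit is at their intersection.

row 1, column 0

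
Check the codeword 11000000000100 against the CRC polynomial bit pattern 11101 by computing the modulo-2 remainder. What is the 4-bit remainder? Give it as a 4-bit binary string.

1101

Modulo-2 division of 11000000000100 by 11101:
  pos 0: 11000 XOR 11101 = 00101
  pos 2: 10100 XOR 11101 = 01001
  pos 3: 10010 XOR 11101 = 01111
  pos 4: 11110 XOR 11101 = 00011
  pos 7: 11001 XOR 11101 = 00100
  pos 9: 10000 XOR 11101 = 01101
Remainder = 1101 (nonzero — an error is detected).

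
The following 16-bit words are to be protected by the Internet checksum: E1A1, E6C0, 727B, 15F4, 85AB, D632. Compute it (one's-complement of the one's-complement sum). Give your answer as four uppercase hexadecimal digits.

One's-complement addition (fold any carry out of bit 15 back into bit 0):
  0xE1A1 + 0xE6C0 = 0x1C861 → wrap carry → 0xC862
  0xC862 + 0x727B = 0x13ADD → wrap carry → 0x3ADE
  0x3ADE + 0x15F4 = 0x050D2
  0x50D2 + 0x85AB = 0x0D67D
  0xD67D + 0xD632 = 0x1ACAF → wrap carry → 0xACB0
One's-complement sum = 0xACB0.
Checksum = ~0xACB0 & 0xFFFF = 0x534F.

534F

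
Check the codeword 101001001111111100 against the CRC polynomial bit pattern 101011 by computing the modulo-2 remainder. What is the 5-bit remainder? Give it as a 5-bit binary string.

01011

Modulo-2 division of 101001001111111100 by 101011:
  pos 0: 101001 XOR 101011 = 000010
  pos 4: 100011 XOR 101011 = 001000
  pos 6: 100011 XOR 101011 = 001000
  pos 8: 100011 XOR 101011 = 001000
  pos 10: 100011 XOR 101011 = 001000
  pos 12: 100000 XOR 101011 = 001011
Remainder = 01011 (nonzero — an error is detected).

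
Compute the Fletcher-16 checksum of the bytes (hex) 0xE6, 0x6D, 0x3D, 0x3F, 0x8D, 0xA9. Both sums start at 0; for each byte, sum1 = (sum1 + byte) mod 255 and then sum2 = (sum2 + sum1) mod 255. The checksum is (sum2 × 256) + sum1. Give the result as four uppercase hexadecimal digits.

Running sums (mod 255):
  after byte 0 (0xE6): sum1=230, sum2=230
  after byte 1 (0x6D): sum1=84, sum2=59
  after byte 2 (0x3D): sum1=145, sum2=204
  after byte 3 (0x3F): sum1=208, sum2=157
  after byte 4 (0x8D): sum1=94, sum2=251
  after byte 5 (0xA9): sum1=8, sum2=4
Checksum = sum2·256 + sum1 = 4·256 + 8 = 1032 = 0x0408.

0408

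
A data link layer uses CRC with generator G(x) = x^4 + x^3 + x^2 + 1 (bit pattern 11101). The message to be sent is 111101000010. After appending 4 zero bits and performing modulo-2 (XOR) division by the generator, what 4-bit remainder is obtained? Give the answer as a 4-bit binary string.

Append 4 zeros: 1111010000100000. Divide by 11101 (XOR where the leading bit is 1):
  pos 0: 11110 XOR 11101 = 00011
  pos 3: 11100 XOR 11101 = 00001
  pos 7: 10010 XOR 11101 = 01111
  pos 8: 11110 XOR 11101 = 00011
  pos 11: 11000 XOR 11101 = 00101
Remainder (last 4 bits) = 0101. This is the CRC / FCS.

0101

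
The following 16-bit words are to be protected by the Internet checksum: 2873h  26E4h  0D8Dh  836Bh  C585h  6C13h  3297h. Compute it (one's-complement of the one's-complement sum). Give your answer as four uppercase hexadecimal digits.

One's-complement addition (fold any carry out of bit 15 back into bit 0):
  0x2873 + 0x26E4 = 0x04F57
  0x4F57 + 0x0D8D = 0x05CE4
  0x5CE4 + 0x836B = 0x0E04F
  0xE04F + 0xC585 = 0x1A5D4 → wrap carry → 0xA5D5
  0xA5D5 + 0x6C13 = 0x111E8 → wrap carry → 0x11E9
  0x11E9 + 0x3297 = 0x04480
One's-complement sum = 0x4480.
Checksum = ~0x4480 & 0xFFFF = 0xBB7F.

BB7F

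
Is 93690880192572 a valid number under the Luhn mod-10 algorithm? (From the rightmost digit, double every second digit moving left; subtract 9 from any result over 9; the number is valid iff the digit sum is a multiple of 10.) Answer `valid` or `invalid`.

From the right, keep odd positions and double even positions (subtract 9 from any doubled value over 9):
  doubled (positions 2,4,...): 5 4 2 7 0 3 9 → sum 30
  kept (positions 1,3,...): 2 5 9 0 8 9 3 → sum 36
Total = 66.
66 mod 10 = 6, so the number is invalid.

invalid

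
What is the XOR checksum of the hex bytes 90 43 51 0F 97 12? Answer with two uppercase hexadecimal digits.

XOR the bytes together:
  start with 0x90
  0x90 ⊕ 0x43 = 0xD3
  0xD3 ⊕ 0x51 = 0x82
  0x82 ⊕ 0x0F = 0x8D
  0x8D ⊕ 0x97 = 0x1A
  0x1A ⊕ 0x12 = 0x08

08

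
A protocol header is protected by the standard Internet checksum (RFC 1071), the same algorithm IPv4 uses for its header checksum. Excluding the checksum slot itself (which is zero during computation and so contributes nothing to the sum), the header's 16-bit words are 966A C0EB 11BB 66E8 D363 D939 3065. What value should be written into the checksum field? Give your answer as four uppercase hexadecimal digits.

One's-complement addition (fold any carry out of bit 15 back into bit 0):
  0x966A + 0xC0EB = 0x15755 → wrap carry → 0x5756
  0x5756 + 0x11BB = 0x06911
  0x6911 + 0x66E8 = 0x0CFF9
  0xCFF9 + 0xD363 = 0x1A35C → wrap carry → 0xA35D
  0xA35D + 0xD939 = 0x17C96 → wrap carry → 0x7C97
  0x7C97 + 0x3065 = 0x0ACFC
One's-complement sum = 0xACFC.
Checksum = ~0xACFC & 0xFFFF = 0x5303.

5303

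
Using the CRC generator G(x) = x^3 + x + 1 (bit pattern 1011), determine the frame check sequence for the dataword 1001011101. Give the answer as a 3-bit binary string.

Append 3 zeros: 1001011101000. Divide by 1011 (XOR where the leading bit is 1):
  pos 0: 1001 XOR 1011 = 0010
  pos 2: 1001 XOR 1011 = 0010
  pos 4: 1011 XOR 1011 = 0000
  pos 9: 1000 XOR 1011 = 0011
Remainder (last 3 bits) = 011. This is the CRC / FCS.

011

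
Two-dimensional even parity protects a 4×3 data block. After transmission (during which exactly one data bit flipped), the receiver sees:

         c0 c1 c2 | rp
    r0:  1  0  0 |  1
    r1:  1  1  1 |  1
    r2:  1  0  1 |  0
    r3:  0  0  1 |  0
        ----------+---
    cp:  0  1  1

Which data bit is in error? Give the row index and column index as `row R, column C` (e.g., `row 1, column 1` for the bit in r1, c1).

Recompute each row's even parity and compare to rp:
  r0: data parity 1, sent rp 1 → ok
  r1: data parity 1, sent rp 1 → ok
  r2: data parity 0, sent rp 0 → ok
  r3: data parity 1, sent rp 0 → mismatch
Recompute each column's even parity and compare to cp:
  c0: data parity 1, sent cp 0 → mismatch
  c1: data parity 1, sent cp 1 → ok
  c2: data parity 1, sent cp 1 → ok
Exactly one row (r3) and one column (c0) fail → the flipped bit is at their intersection.

row 3, column 0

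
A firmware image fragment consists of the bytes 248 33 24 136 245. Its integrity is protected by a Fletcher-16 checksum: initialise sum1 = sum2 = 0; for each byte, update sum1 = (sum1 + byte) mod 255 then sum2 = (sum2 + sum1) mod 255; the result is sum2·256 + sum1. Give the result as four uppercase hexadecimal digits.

B0B0

Running sums (mod 255):
  after byte 0 (248): sum1=248, sum2=248
  after byte 1 (33): sum1=26, sum2=19
  after byte 2 (24): sum1=50, sum2=69
  after byte 3 (136): sum1=186, sum2=0
  after byte 4 (245): sum1=176, sum2=176
Checksum = sum2·256 + sum1 = 176·256 + 176 = 45232 = 0xB0B0.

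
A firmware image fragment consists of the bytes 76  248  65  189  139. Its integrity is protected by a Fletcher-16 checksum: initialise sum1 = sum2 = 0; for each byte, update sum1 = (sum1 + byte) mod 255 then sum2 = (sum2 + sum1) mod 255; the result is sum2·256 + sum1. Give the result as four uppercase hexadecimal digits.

2CCF

Running sums (mod 255):
  after byte 0 (76): sum1=76, sum2=76
  after byte 1 (248): sum1=69, sum2=145
  after byte 2 (65): sum1=134, sum2=24
  after byte 3 (189): sum1=68, sum2=92
  after byte 4 (139): sum1=207, sum2=44
Checksum = sum2·256 + sum1 = 44·256 + 207 = 11471 = 0x2CCF.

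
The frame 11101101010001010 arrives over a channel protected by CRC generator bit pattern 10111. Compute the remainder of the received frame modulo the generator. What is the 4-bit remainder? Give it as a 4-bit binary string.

Modulo-2 division of 11101101010001010 by 10111:
  pos 0: 11101 XOR 10111 = 01010
  pos 1: 10101 XOR 10111 = 00010
  pos 4: 10010 XOR 10111 = 00101
  pos 6: 10110 XOR 10111 = 00001
  pos 10: 10010 XOR 10111 = 00101
  pos 12: 10110 XOR 10111 = 00001
Remainder = 0001 (nonzero — an error is detected).

0001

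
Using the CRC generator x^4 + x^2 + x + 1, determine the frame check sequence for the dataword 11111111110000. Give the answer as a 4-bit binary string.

0011

Append 4 zeros: 111111111100000000. Divide by 10111 (XOR where the leading bit is 1):
  pos 0: 11111 XOR 10111 = 01000
  pos 1: 10001 XOR 10111 = 00110
  pos 3: 11011 XOR 10111 = 01100
  pos 4: 11001 XOR 10111 = 01110
  pos 5: 11101 XOR 10111 = 01010
  pos 6: 10100 XOR 10111 = 00011
  pos 9: 11000 XOR 10111 = 01111
  pos 10: 11110 XOR 10111 = 01001
  pos 11: 10010 XOR 10111 = 00101
  pos 13: 10100 XOR 10111 = 00011
Remainder (last 4 bits) = 0011. This is the CRC / FCS.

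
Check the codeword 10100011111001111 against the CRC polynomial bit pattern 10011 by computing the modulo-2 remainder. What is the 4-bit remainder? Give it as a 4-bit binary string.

1011

Modulo-2 division of 10100011111001111 by 10011:
  pos 0: 10100 XOR 10011 = 00111
  pos 2: 11101 XOR 10011 = 01110
  pos 3: 11101 XOR 10011 = 01110
  pos 4: 11101 XOR 10011 = 01110
  pos 5: 11101 XOR 10011 = 01110
  pos 6: 11101 XOR 10011 = 01110
  pos 7: 11100 XOR 10011 = 01111
  pos 8: 11110 XOR 10011 = 01101
  pos 9: 11011 XOR 10011 = 01000
  pos 10: 10001 XOR 10011 = 00010
Remainder = 1011 (nonzero — an error is detected).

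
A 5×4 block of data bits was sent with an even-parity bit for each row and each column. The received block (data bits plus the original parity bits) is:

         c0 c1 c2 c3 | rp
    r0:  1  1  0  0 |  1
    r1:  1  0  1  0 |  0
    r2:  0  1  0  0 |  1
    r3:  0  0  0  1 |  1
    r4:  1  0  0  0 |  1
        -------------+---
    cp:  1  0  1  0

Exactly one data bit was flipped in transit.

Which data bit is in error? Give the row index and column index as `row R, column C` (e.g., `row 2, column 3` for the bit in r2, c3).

row 0, column 3

Recompute each row's even parity and compare to rp:
  r0: data parity 0, sent rp 1 → mismatch
  r1: data parity 0, sent rp 0 → ok
  r2: data parity 1, sent rp 1 → ok
  r3: data parity 1, sent rp 1 → ok
  r4: data parity 1, sent rp 1 → ok
Recompute each column's even parity and compare to cp:
  c0: data parity 1, sent cp 1 → ok
  c1: data parity 0, sent cp 0 → ok
  c2: data parity 1, sent cp 1 → ok
  c3: data parity 1, sent cp 0 → mismatch
Exactly one row (r0) and one column (c3) fail → the flipped bit is at their intersection.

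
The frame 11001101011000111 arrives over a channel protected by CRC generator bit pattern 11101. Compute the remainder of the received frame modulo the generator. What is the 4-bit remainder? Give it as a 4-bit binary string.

Modulo-2 division of 11001101011000111 by 11101:
  pos 0: 11001 XOR 11101 = 00100
  pos 2: 10010 XOR 11101 = 01111
  pos 3: 11111 XOR 11101 = 00010
  pos 6: 10011 XOR 11101 = 01110
  pos 7: 11100 XOR 11101 = 00001
  pos 11: 10011 XOR 11101 = 01110
  pos 12: 11101 XOR 11101 = 00000
Remainder = 0000 (zero — the frame passes the CRC check).

0000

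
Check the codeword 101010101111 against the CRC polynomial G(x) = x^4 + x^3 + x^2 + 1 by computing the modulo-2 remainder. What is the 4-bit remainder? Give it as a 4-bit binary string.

Modulo-2 division of 101010101111 by 11101:
  pos 0: 10101 XOR 11101 = 01000
  pos 1: 10000 XOR 11101 = 01101
  pos 2: 11011 XOR 11101 = 00110
  pos 4: 11001 XOR 11101 = 00100
  pos 6: 10011 XOR 11101 = 01110
  pos 7: 11101 XOR 11101 = 00000
Remainder = 0000 (zero — the frame passes the CRC check).

0000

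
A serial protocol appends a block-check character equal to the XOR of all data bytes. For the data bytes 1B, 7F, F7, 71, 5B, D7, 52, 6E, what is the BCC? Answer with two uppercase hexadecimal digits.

XOR the bytes together:
  start with 0x1B
  0x1B ⊕ 0x7F = 0x64
  0x64 ⊕ 0xF7 = 0x93
  0x93 ⊕ 0x71 = 0xE2
  0xE2 ⊕ 0x5B = 0xB9
  0xB9 ⊕ 0xD7 = 0x6E
  0x6E ⊕ 0x52 = 0x3C
  0x3C ⊕ 0x6E = 0x52

52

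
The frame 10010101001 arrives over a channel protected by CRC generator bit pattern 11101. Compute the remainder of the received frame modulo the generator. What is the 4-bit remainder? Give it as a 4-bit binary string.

Modulo-2 division of 10010101001 by 11101:
  pos 0: 10010 XOR 11101 = 01111
  pos 1: 11111 XOR 11101 = 00010
  pos 4: 10010 XOR 11101 = 01111
  pos 5: 11110 XOR 11101 = 00011
Remainder = 0111 (nonzero — an error is detected).

0111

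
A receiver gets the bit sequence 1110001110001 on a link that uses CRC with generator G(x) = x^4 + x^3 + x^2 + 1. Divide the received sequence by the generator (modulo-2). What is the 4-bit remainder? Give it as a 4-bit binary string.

0111

Modulo-2 division of 1110001110001 by 11101:
  pos 0: 11100 XOR 11101 = 00001
  pos 4: 10111 XOR 11101 = 01010
  pos 5: 10100 XOR 11101 = 01001
  pos 6: 10010 XOR 11101 = 01111
  pos 7: 11110 XOR 11101 = 00011
Remainder = 0111 (nonzero — an error is detected).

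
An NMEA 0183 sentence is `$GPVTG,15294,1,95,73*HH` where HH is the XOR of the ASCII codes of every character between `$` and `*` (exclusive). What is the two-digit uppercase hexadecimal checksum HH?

50

XOR the ASCII codes of the payload characters:
  'G' = 0x47 → acc = 0x47
  'P' = 0x50 → acc = 0x17
  'V' = 0x56 → acc = 0x41
  'T' = 0x54 → acc = 0x15
  'G' = 0x47 → acc = 0x52
  ',' = 0x2C → acc = 0x7E
  '1' = 0x31 → acc = 0x4F
  '5' = 0x35 → acc = 0x7A
  '2' = 0x32 → acc = 0x48
  '9' = 0x39 → acc = 0x71
  '4' = 0x34 → acc = 0x45
  ',' = 0x2C → acc = 0x69
  '1' = 0x31 → acc = 0x58
  ',' = 0x2C → acc = 0x74
  '9' = 0x39 → acc = 0x4D
  '5' = 0x35 → acc = 0x78
  ',' = 0x2C → acc = 0x54
  '7' = 0x37 → acc = 0x63
  '3' = 0x33 → acc = 0x50
Checksum = 0x50.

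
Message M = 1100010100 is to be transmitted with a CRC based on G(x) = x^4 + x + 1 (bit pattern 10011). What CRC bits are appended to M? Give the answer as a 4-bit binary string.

1011

Append 4 zeros: 11000101000000. Divide by 10011 (XOR where the leading bit is 1):
  pos 0: 11000 XOR 10011 = 01011
  pos 1: 10111 XOR 10011 = 00100
  pos 3: 10001 XOR 10011 = 00010
  pos 6: 10000 XOR 10011 = 00011
  pos 9: 11000 XOR 10011 = 01011
Remainder (last 4 bits) = 1011. This is the CRC / FCS.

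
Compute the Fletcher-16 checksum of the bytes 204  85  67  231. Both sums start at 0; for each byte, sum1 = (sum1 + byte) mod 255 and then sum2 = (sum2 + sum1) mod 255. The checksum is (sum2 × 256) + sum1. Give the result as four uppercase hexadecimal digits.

A14D

Running sums (mod 255):
  after byte 0 (204): sum1=204, sum2=204
  after byte 1 (85): sum1=34, sum2=238
  after byte 2 (67): sum1=101, sum2=84
  after byte 3 (231): sum1=77, sum2=161
Checksum = sum2·256 + sum1 = 161·256 + 77 = 41293 = 0xA14D.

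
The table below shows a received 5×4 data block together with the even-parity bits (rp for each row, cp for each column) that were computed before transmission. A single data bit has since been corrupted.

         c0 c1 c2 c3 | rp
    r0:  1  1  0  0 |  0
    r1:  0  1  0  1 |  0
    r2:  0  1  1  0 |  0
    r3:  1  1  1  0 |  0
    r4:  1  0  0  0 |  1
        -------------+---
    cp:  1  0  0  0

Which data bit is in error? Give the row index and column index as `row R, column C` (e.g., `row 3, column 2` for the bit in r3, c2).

row 3, column 3

Recompute each row's even parity and compare to rp:
  r0: data parity 0, sent rp 0 → ok
  r1: data parity 0, sent rp 0 → ok
  r2: data parity 0, sent rp 0 → ok
  r3: data parity 1, sent rp 0 → mismatch
  r4: data parity 1, sent rp 1 → ok
Recompute each column's even parity and compare to cp:
  c0: data parity 1, sent cp 1 → ok
  c1: data parity 0, sent cp 0 → ok
  c2: data parity 0, sent cp 0 → ok
  c3: data parity 1, sent cp 0 → mismatch
Exactly one row (r3) and one column (c3) fail → the flipped bit is at their intersection.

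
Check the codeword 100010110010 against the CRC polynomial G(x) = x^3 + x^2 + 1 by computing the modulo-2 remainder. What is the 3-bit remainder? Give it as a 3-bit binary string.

Modulo-2 division of 100010110010 by 1101:
  pos 0: 1000 XOR 1101 = 0101
  pos 1: 1011 XOR 1101 = 0110
  pos 2: 1100 XOR 1101 = 0001
  pos 5: 1110 XOR 1101 = 0011
  pos 7: 1101 XOR 1101 = 0000
Remainder = 000 (zero — the frame passes the CRC check).

000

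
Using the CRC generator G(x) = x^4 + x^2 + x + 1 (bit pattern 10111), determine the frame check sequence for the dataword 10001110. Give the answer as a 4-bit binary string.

0011

Append 4 zeros: 100011100000. Divide by 10111 (XOR where the leading bit is 1):
  pos 0: 10001 XOR 10111 = 00110
  pos 2: 11011 XOR 10111 = 01100
  pos 3: 11000 XOR 10111 = 01111
  pos 4: 11110 XOR 10111 = 01001
  pos 5: 10010 XOR 10111 = 00101
  pos 7: 10100 XOR 10111 = 00011
Remainder (last 4 bits) = 0011. This is the CRC / FCS.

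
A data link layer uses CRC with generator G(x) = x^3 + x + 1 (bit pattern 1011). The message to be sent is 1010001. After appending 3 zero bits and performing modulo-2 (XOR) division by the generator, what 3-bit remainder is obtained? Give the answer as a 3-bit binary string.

110

Append 3 zeros: 1010001000. Divide by 1011 (XOR where the leading bit is 1):
  pos 0: 1010 XOR 1011 = 0001
  pos 3: 1001 XOR 1011 = 0010
  pos 5: 1000 XOR 1011 = 0011
Remainder (last 3 bits) = 110. This is the CRC / FCS.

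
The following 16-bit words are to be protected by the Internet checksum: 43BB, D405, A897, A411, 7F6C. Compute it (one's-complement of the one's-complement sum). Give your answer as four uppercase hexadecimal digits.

One's-complement addition (fold any carry out of bit 15 back into bit 0):
  0x43BB + 0xD405 = 0x117C0 → wrap carry → 0x17C1
  0x17C1 + 0xA897 = 0x0C058
  0xC058 + 0xA411 = 0x16469 → wrap carry → 0x646A
  0x646A + 0x7F6C = 0x0E3D6
One's-complement sum = 0xE3D6.
Checksum = ~0xE3D6 & 0xFFFF = 0x1C29.

1C29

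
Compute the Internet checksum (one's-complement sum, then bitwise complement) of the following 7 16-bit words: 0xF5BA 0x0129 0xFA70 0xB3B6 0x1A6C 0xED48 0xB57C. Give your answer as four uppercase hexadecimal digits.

One's-complement addition (fold any carry out of bit 15 back into bit 0):
  0xF5BA + 0x0129 = 0x0F6E3
  0xF6E3 + 0xFA70 = 0x1F153 → wrap carry → 0xF154
  0xF154 + 0xB3B6 = 0x1A50A → wrap carry → 0xA50B
  0xA50B + 0x1A6C = 0x0BF77
  0xBF77 + 0xED48 = 0x1ACBF → wrap carry → 0xACC0
  0xACC0 + 0xB57C = 0x1623C → wrap carry → 0x623D
One's-complement sum = 0x623D.
Checksum = ~0x623D & 0xFFFF = 0x9DC2.

9DC2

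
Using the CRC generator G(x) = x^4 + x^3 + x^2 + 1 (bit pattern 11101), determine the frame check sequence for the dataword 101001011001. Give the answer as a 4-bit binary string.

1010

Append 4 zeros: 1010010110010000. Divide by 11101 (XOR where the leading bit is 1):
  pos 0: 10100 XOR 11101 = 01001
  pos 1: 10011 XOR 11101 = 01110
  pos 2: 11100 XOR 11101 = 00001
  pos 6: 11100 XOR 11101 = 00001
  pos 10: 11000 XOR 11101 = 00101
Remainder (last 4 bits) = 1010. This is the CRC / FCS.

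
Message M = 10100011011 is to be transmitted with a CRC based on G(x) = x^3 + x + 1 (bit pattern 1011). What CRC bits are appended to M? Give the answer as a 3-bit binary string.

Append 3 zeros: 10100011011000. Divide by 1011 (XOR where the leading bit is 1):
  pos 0: 1010 XOR 1011 = 0001
  pos 3: 1001 XOR 1011 = 0010
  pos 5: 1010 XOR 1011 = 0001
  pos 8: 1110 XOR 1011 = 0101
  pos 9: 1010 XOR 1011 = 0001
Remainder (last 3 bits) = 010. This is the CRC / FCS.

010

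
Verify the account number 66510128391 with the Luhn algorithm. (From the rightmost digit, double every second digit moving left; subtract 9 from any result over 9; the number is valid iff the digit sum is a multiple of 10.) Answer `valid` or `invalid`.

From the right, keep odd positions and double even positions (subtract 9 from any doubled value over 9):
  doubled (positions 2,4,...): 9 7 2 2 3 → sum 23
  kept (positions 1,3,...): 1 3 2 0 5 6 → sum 17
Total = 40.
40 mod 10 = 0, so the number is valid.

valid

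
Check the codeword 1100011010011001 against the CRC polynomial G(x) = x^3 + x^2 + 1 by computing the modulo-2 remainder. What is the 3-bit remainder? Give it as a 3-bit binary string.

Modulo-2 division of 1100011010011001 by 1101:
  pos 0: 1100 XOR 1101 = 0001
  pos 3: 1011 XOR 1101 = 0110
  pos 4: 1100 XOR 1101 = 0001
  pos 7: 1100 XOR 1101 = 0001
  pos 10: 1110 XOR 1101 = 0011
  pos 12: 1101 XOR 1101 = 0000
Remainder = 000 (zero — the frame passes the CRC check).

000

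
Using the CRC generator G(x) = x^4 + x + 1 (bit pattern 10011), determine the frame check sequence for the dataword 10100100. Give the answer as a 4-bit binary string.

1000

Append 4 zeros: 101001000000. Divide by 10011 (XOR where the leading bit is 1):
  pos 0: 10100 XOR 10011 = 00111
  pos 2: 11110 XOR 10011 = 01101
  pos 3: 11010 XOR 10011 = 01001
  pos 4: 10010 XOR 10011 = 00001
Remainder (last 4 bits) = 1000. This is the CRC / FCS.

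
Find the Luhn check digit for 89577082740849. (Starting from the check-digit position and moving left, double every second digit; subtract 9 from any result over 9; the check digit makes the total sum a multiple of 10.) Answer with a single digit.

Partial digits right→left: 9 4 8 0 4 7 2 8 0 7 7 5 9 8
Double every second digit counting from the check-digit position (so the 1st, 3rd, 5th, ... of the partial from the right).
  doubled (with −9 where >9): 9 7 8 4 0 5 9 → sum 42
  kept as-is: 4 0 7 8 7 5 8 → sum 39
Total = 42 + 39 = 81.
Check digit = (10 − (81 mod 10)) mod 10 = 9.

9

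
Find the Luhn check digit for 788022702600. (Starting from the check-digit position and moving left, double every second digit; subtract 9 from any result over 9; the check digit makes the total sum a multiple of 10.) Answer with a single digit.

Partial digits right→left: 0 0 6 2 0 7 2 2 0 8 8 7
Double every second digit counting from the check-digit position (so the 1st, 3rd, 5th, ... of the partial from the right).
  doubled (with −9 where >9): 0 3 0 4 0 7 → sum 14
  kept as-is: 0 2 7 2 8 7 → sum 26
Total = 14 + 26 = 40.
Check digit = (10 − (40 mod 10)) mod 10 = 0.

0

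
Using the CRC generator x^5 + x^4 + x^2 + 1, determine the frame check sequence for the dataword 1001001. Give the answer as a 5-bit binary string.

01101

Append 5 zeros: 100100100000. Divide by 110101 (XOR where the leading bit is 1):
  pos 0: 100100 XOR 110101 = 010001
  pos 1: 100011 XOR 110101 = 010110
  pos 2: 101100 XOR 110101 = 011001
  pos 3: 110010 XOR 110101 = 000111
  pos 6: 111000 XOR 110101 = 001101
Remainder (last 5 bits) = 01101. This is the CRC / FCS.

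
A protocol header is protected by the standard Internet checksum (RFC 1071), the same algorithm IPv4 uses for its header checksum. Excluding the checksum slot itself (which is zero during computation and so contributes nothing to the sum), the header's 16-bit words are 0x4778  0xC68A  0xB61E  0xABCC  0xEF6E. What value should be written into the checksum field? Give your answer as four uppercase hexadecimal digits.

One's-complement addition (fold any carry out of bit 15 back into bit 0):
  0x4778 + 0xC68A = 0x10E02 → wrap carry → 0x0E03
  0x0E03 + 0xB61E = 0x0C421
  0xC421 + 0xABCC = 0x16FED → wrap carry → 0x6FEE
  0x6FEE + 0xEF6E = 0x15F5C → wrap carry → 0x5F5D
One's-complement sum = 0x5F5D.
Checksum = ~0x5F5D & 0xFFFF = 0xA0A2.

A0A2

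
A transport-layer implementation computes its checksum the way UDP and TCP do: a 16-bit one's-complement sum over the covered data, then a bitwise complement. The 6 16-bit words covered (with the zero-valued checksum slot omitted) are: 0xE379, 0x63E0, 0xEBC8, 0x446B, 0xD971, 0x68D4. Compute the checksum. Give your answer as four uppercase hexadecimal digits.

462B

One's-complement addition (fold any carry out of bit 15 back into bit 0):
  0xE379 + 0x63E0 = 0x14759 → wrap carry → 0x475A
  0x475A + 0xEBC8 = 0x13322 → wrap carry → 0x3323
  0x3323 + 0x446B = 0x0778E
  0x778E + 0xD971 = 0x150FF → wrap carry → 0x5100
  0x5100 + 0x68D4 = 0x0B9D4
One's-complement sum = 0xB9D4.
Checksum = ~0xB9D4 & 0xFFFF = 0x462B.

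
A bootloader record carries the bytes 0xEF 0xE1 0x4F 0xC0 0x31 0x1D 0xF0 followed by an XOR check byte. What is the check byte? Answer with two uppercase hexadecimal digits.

5D

XOR the bytes together:
  start with 0xEF
  0xEF ⊕ 0xE1 = 0x0E
  0x0E ⊕ 0x4F = 0x41
  0x41 ⊕ 0xC0 = 0x81
  0x81 ⊕ 0x31 = 0xB0
  0xB0 ⊕ 0x1D = 0xAD
  0xAD ⊕ 0xF0 = 0x5D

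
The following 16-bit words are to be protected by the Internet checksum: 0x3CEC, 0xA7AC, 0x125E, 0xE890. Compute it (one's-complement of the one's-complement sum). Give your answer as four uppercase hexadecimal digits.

2078

One's-complement addition (fold any carry out of bit 15 back into bit 0):
  0x3CEC + 0xA7AC = 0x0E498
  0xE498 + 0x125E = 0x0F6F6
  0xF6F6 + 0xE890 = 0x1DF86 → wrap carry → 0xDF87
One's-complement sum = 0xDF87.
Checksum = ~0xDF87 & 0xFFFF = 0x2078.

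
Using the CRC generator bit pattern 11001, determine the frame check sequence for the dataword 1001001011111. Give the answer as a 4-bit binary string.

1010

Append 4 zeros: 10010010111110000. Divide by 11001 (XOR where the leading bit is 1):
  pos 0: 10010 XOR 11001 = 01011
  pos 1: 10110 XOR 11001 = 01111
  pos 2: 11111 XOR 11001 = 00110
  pos 4: 11001 XOR 11001 = 00000
  pos 9: 11110 XOR 11001 = 00111
  pos 11: 11100 XOR 11001 = 00101
Remainder (last 4 bits) = 1010. This is the CRC / FCS.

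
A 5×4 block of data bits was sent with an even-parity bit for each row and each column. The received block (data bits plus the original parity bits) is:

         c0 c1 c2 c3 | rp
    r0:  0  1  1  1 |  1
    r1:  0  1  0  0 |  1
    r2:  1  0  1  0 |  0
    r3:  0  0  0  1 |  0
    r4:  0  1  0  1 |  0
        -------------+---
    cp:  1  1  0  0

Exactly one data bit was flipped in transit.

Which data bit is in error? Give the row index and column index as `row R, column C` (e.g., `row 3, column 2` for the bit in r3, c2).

row 3, column 3

Recompute each row's even parity and compare to rp:
  r0: data parity 1, sent rp 1 → ok
  r1: data parity 1, sent rp 1 → ok
  r2: data parity 0, sent rp 0 → ok
  r3: data parity 1, sent rp 0 → mismatch
  r4: data parity 0, sent rp 0 → ok
Recompute each column's even parity and compare to cp:
  c0: data parity 1, sent cp 1 → ok
  c1: data parity 1, sent cp 1 → ok
  c2: data parity 0, sent cp 0 → ok
  c3: data parity 1, sent cp 0 → mismatch
Exactly one row (r3) and one column (c3) fail → the flipped bit is at their intersection.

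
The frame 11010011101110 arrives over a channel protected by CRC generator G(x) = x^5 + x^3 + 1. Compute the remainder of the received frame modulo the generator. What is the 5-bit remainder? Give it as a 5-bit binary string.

00000

Modulo-2 division of 11010011101110 by 101001:
  pos 0: 110100 XOR 101001 = 011101
  pos 1: 111011 XOR 101001 = 010010
  pos 2: 100101 XOR 101001 = 001100
  pos 4: 110010 XOR 101001 = 011011
  pos 5: 110111 XOR 101001 = 011110
  pos 6: 111101 XOR 101001 = 010100
  pos 7: 101001 XOR 101001 = 000000
Remainder = 00000 (zero — the frame passes the CRC check).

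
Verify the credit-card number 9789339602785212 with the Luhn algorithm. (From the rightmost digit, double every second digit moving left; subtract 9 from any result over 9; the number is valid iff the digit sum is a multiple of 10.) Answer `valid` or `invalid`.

From the right, keep odd positions and double even positions (subtract 9 from any doubled value over 9):
  doubled (positions 2,4,...): 2 1 5 0 9 6 7 9 → sum 39
  kept (positions 1,3,...): 2 2 8 2 6 3 9 7 → sum 39
Total = 78.
78 mod 10 = 8, so the number is invalid.

invalid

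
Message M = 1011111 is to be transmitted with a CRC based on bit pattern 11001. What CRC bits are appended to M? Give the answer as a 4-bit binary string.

Append 4 zeros: 10111110000. Divide by 11001 (XOR where the leading bit is 1):
  pos 0: 10111 XOR 11001 = 01110
  pos 1: 11101 XOR 11001 = 00100
  pos 3: 10010 XOR 11001 = 01011
  pos 4: 10110 XOR 11001 = 01111
  pos 5: 11110 XOR 11001 = 00111
Remainder (last 4 bits) = 1110. This is the CRC / FCS.

1110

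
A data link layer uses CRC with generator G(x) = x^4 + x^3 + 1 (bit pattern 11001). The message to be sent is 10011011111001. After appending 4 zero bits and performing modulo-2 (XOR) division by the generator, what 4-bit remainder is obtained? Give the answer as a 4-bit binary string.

1100

Append 4 zeros: 100110111110010000. Divide by 11001 (XOR where the leading bit is 1):
  pos 0: 10011 XOR 11001 = 01010
  pos 1: 10100 XOR 11001 = 01101
  pos 2: 11011 XOR 11001 = 00010
  pos 5: 10111 XOR 11001 = 01110
  pos 6: 11101 XOR 11001 = 00100
  pos 8: 10000 XOR 11001 = 01001
  pos 9: 10011 XOR 11001 = 01010
  pos 10: 10100 XOR 11001 = 01101
  pos 11: 11010 XOR 11001 = 00011
Remainder (last 4 bits) = 1100. This is the CRC / FCS.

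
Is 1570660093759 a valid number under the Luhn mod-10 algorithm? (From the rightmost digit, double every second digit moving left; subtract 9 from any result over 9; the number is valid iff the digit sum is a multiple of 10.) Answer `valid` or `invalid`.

valid

From the right, keep odd positions and double even positions (subtract 9 from any doubled value over 9):
  doubled (positions 2,4,...): 1 6 0 3 0 1 → sum 11
  kept (positions 1,3,...): 9 7 9 0 6 7 1 → sum 39
Total = 50.
50 mod 10 = 0, so the number is valid.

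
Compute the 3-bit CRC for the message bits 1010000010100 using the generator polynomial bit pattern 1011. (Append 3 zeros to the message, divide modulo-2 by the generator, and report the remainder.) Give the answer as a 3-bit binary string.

001

Append 3 zeros: 1010000010100000. Divide by 1011 (XOR where the leading bit is 1):
  pos 0: 1010 XOR 1011 = 0001
  pos 3: 1000 XOR 1011 = 0011
  pos 5: 1101 XOR 1011 = 0110
  pos 6: 1100 XOR 1011 = 0111
  pos 7: 1111 XOR 1011 = 0100
  pos 8: 1000 XOR 1011 = 0011
  pos 10: 1100 XOR 1011 = 0111
  pos 11: 1110 XOR 1011 = 0101
  pos 12: 1010 XOR 1011 = 0001
Remainder (last 3 bits) = 001. This is the CRC / FCS.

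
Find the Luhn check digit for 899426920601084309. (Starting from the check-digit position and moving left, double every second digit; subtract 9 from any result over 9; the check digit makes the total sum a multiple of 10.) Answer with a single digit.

7

Partial digits right→left: 9 0 3 4 8 0 1 0 6 0 2 9 6 2 4 9 9 8
Double every second digit counting from the check-digit position (so the 1st, 3rd, 5th, ... of the partial from the right).
  doubled (with −9 where >9): 9 6 7 2 3 4 3 8 9 → sum 51
  kept as-is: 0 4 0 0 0 9 2 9 8 → sum 32
Total = 51 + 32 = 83.
Check digit = (10 − (83 mod 10)) mod 10 = 7.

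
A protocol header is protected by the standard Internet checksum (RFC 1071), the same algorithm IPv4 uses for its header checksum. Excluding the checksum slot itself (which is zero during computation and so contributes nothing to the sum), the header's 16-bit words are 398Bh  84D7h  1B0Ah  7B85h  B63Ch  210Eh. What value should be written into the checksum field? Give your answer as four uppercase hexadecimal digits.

D3C2

One's-complement addition (fold any carry out of bit 15 back into bit 0):
  0x398B + 0x84D7 = 0x0BE62
  0xBE62 + 0x1B0A = 0x0D96C
  0xD96C + 0x7B85 = 0x154F1 → wrap carry → 0x54F2
  0x54F2 + 0xB63C = 0x10B2E → wrap carry → 0x0B2F
  0x0B2F + 0x210E = 0x02C3D
One's-complement sum = 0x2C3D.
Checksum = ~0x2C3D & 0xFFFF = 0xD3C2.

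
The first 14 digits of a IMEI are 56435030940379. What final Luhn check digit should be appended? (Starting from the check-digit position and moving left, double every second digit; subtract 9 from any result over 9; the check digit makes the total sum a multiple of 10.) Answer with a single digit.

5

Partial digits right→left: 9 7 3 0 4 9 0 3 0 5 3 4 6 5
Double every second digit counting from the check-digit position (so the 1st, 3rd, 5th, ... of the partial from the right).
  doubled (with −9 where >9): 9 6 8 0 0 6 3 → sum 32
  kept as-is: 7 0 9 3 5 4 5 → sum 33
Total = 32 + 33 = 65.
Check digit = (10 − (65 mod 10)) mod 10 = 5.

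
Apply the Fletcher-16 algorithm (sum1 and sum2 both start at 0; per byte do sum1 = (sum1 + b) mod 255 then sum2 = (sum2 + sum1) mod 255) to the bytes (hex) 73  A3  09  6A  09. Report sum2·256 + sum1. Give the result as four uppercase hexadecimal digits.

C893

Running sums (mod 255):
  after byte 0 (73): sum1=115, sum2=115
  after byte 1 (A3): sum1=23, sum2=138
  after byte 2 (09): sum1=32, sum2=170
  after byte 3 (6A): sum1=138, sum2=53
  after byte 4 (09): sum1=147, sum2=200
Checksum = sum2·256 + sum1 = 200·256 + 147 = 51347 = 0xC893.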